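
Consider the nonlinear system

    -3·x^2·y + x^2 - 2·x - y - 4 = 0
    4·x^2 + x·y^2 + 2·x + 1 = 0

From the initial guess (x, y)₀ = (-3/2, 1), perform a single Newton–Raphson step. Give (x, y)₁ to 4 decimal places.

(-0.7401, 0.5535)

At (-3/2, 1): F = (-6.5000, 5.5000).
Jacobian J = [[-6·x·y + 2·x - 2, -3·x^2 - 1], [8·x + y^2 + 2, 2·x·y]].
At the point, J = [[4.0000, -7.7500], [-9.0000, -3.0000]] (det J = -81.7500).
Solving J·Δ = −F gives Δ = (0.7599, -0.4465).
Then the next iterate is (x, y)₁ = (-0.7401, 0.5535).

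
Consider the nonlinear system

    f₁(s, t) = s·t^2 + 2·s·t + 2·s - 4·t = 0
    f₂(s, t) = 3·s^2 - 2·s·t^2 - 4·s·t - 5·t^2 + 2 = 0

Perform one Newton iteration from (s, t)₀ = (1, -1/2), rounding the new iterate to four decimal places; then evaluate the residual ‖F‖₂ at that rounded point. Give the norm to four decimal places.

At (1, -1/2): F = (3.2500, 5.2500).
Jacobian J = [[t^2 + 2·t + 2, 2·s·t + 2·s - 4], [6·s - 2·t^2 - 4·t, -4·s·t - 4·s - 10·t]].
At the point, J = [[1.2500, -3.0000], [7.5000, 3.0000]] (det J = 26.2500).
Solving J·Δ = −F gives Δ = (-0.9714, 0.6786).
Then the next iterate is (s, t)₁ = (0.0286, 0.1786).
Re-evaluating at (0.0286, 0.1786): F = (-0.646072, 1.820708), so ‖F‖₂ = 1.9319.

1.9319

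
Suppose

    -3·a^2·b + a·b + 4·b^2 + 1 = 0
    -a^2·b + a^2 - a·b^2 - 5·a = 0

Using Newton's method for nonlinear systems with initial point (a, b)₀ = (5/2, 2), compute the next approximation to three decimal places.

At (5/2, 2): F = (-15.500, -28.750).
Jacobian J = [[-6·a·b + b, -3·a^2 + a + 8·b], [-2·a·b + 2·a - b^2 - 5, -a^2 - 2·a·b]].
At the point, J = [[-28.000, -0.250], [-14.000, -16.250]] (det J = 451.500).
Solving J·Δ = −F gives Δ = (-0.542, -1.302).
Then the next iterate is (a, b)₁ = (1.958, 0.698).

(1.958, 0.698)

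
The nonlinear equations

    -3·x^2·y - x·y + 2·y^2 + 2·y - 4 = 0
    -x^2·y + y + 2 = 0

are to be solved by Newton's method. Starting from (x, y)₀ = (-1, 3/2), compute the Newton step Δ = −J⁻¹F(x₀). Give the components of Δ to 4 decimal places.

(-0.6667, 0.7500)

At (-1, 3/2): F = (0.5000, 2.0000).
Jacobian J = [[-6·x·y - y, -3·x^2 - x + 4·y + 2], [-2·x·y, -x^2 + 1]].
At the point, J = [[7.5000, 6.0000], [3.0000, 0.0000]] (det J = -18.0000).
Solving J·Δ = −F gives Δ = (-0.6667, 0.7500).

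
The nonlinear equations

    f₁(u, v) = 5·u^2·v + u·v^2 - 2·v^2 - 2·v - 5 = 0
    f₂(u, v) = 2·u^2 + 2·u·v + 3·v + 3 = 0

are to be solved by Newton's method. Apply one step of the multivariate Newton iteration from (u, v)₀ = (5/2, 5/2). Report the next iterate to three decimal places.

At (5/2, 5/2): F = (71.250, 35.500).
Jacobian J = [[10·u·v + v^2, 5·u^2 + 2·u·v - 4·v - 2], [4·u + 2·v, 2·u + 3]].
At the point, J = [[68.750, 31.750], [15.000, 8.000]] (det J = 73.750).
Solving J·Δ = −F gives Δ = (7.554, -18.602).
Then the next iterate is (u, v)₁ = (10.054, -16.102).

(10.054, -16.102)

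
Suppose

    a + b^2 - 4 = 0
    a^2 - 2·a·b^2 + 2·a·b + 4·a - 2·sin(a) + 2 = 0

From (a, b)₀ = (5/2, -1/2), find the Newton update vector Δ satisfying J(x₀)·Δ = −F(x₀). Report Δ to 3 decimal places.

At (5/2, -1/2): F = (-1.250, 13.30306).
Jacobian J = [[1, 2·b], [2·a - 2·b^2 + 2·b - 2·cos(a) + 4, -4·a·b + 2·a]].
At the point, J = [[1.000, -1.000], [9.10229, 10.000]] (det J = 19.10229).
Solving J·Δ = −F gives Δ = (-0.042, -1.292).

(-0.042, -1.292)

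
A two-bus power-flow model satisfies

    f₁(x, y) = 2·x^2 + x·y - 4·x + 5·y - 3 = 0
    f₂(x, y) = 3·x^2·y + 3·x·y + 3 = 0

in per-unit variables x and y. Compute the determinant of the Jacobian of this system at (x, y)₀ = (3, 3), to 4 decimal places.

-108.0000

J = [[4·x + y - 4, x + 5], [6·x·y + 3·y, 3·x^2 + 3·x]].
At the point, J = [[11.0000, 8.0000], [63.0000, 36.0000]].
det J = -108.0000.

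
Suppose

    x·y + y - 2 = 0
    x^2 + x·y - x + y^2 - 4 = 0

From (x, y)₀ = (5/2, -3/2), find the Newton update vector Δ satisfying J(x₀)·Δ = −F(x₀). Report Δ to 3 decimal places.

At (5/2, -3/2): F = (-7.250, -1.750).
Jacobian J = [[y, x + 1], [2·x + y - 1, x + 2·y]].
At the point, J = [[-1.500, 3.500], [2.500, -0.500]] (det J = -8.000).
Solving J·Δ = −F gives Δ = (1.219, 2.594).

(1.219, 2.594)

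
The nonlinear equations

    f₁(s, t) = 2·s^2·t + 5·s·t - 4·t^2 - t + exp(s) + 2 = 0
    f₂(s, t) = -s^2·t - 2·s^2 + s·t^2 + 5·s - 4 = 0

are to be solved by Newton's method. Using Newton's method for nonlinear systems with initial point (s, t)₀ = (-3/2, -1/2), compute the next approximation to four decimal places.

At (-3/2, -1/2): F = (3.223130, -15.2500).
Jacobian J = [[4·s·t + 5·t + exp(s), 2·s^2 + 5·s - 8·t - 1], [-2·s·t - 4·s + t^2 + 5, -s^2 + 2·s·t]].
At the point, J = [[0.723130, 0.0000], [9.7500, -0.7500]] (det J = -0.542348).
Solving J·Δ = −F gives Δ = (-4.4572, -78.2768).
Then the next iterate is (s, t)₁ = (-5.9572, -78.7768).

(-5.9572, -78.7768)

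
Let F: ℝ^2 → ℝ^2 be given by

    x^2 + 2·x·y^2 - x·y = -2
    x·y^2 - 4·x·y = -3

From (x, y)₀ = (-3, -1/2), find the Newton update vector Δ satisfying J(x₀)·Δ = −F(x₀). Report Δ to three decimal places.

(1.614, 0.008)

At (-3, -1/2): F = (8.000, -3.750).
Jacobian J = [[2·x + 2·y^2 - y, 4·x·y - x], [y^2 - 4·y, 2·x·y - 4·x]].
At the point, J = [[-5.000, 9.000], [2.250, 15.000]] (det J = -95.250).
Solving J·Δ = −F gives Δ = (1.614, 0.008).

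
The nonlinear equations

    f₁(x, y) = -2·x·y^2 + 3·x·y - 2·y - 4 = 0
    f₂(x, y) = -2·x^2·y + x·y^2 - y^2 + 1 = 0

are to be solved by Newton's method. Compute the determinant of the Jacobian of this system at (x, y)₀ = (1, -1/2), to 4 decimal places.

-2.7500

J = [[-2·y^2 + 3·y, -4·x·y + 3·x - 2], [-4·x·y + y^2, -2·x^2 + 2·x·y - 2·y]].
At the point, J = [[-2.0000, 3.0000], [2.2500, -2.0000]].
det J = -2.7500.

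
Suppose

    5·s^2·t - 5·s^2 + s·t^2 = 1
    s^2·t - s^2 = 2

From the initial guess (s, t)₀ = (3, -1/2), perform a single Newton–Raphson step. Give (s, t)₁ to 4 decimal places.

At (3, -1/2): F = (-67.7500, -15.5000).
Jacobian J = [[10·s·t - 10·s + t^2, 5·s^2 + 2·s·t], [2·s·t - 2·s, s^2]].
At the point, J = [[-44.7500, 42.0000], [-9.0000, 9.0000]] (det J = -24.7500).
Solving J·Δ = −F gives Δ = (1.6667, 3.3889).
Then the next iterate is (s, t)₁ = (4.6667, 2.8889).

(4.6667, 2.8889)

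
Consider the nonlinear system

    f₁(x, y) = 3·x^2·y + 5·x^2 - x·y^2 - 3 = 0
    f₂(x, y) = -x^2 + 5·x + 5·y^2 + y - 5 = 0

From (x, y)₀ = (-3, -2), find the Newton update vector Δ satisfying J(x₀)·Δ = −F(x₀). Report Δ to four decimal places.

(0.8128, -0.1084)

At (-3, -2): F = (0.0000, -11.0000).
Jacobian J = [[6·x·y + 10·x - y^2, 3·x^2 - 2·x·y], [-2·x + 5, 10·y + 1]].
At the point, J = [[2.0000, 15.0000], [11.0000, -19.0000]] (det J = -203.0000).
Solving J·Δ = −F gives Δ = (0.8128, -0.1084).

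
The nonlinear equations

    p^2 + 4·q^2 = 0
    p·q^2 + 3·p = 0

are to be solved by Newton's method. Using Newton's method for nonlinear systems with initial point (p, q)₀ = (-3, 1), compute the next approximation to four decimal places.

(-7.5000, -4.0000)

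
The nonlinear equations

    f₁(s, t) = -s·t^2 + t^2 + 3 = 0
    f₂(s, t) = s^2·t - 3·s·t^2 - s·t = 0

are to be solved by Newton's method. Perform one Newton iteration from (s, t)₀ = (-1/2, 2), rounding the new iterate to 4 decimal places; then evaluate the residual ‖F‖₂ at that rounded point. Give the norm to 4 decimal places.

At (-1/2, 2): F = (9.0000, 7.5000).
Jacobian J = [[-t^2, -2·s·t + 2·t], [2·s·t - 3·t^2 - t, s^2 - 6·s·t - s]].
At the point, J = [[-4.0000, 6.0000], [-16.0000, 6.7500]] (det J = 69.0000).
Solving J·Δ = −F gives Δ = (-0.2283, -1.6522).
Then the next iterate is (s, t)₁ = (-0.7283, 0.3478).
Re-evaluating at (-0.7283, 0.3478): F = (3.209064, 0.702079), so ‖F‖₂ = 3.2850.

3.2850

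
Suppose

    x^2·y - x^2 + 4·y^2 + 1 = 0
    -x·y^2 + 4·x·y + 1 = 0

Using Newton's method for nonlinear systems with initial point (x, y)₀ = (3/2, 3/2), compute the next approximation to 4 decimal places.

(-0.0183, 0.8791)

At (3/2, 3/2): F = (11.1250, 6.6250).
Jacobian J = [[2·x·y - 2·x, x^2 + 8·y], [-y^2 + 4·y, -2·x·y + 4·x]].
At the point, J = [[1.5000, 14.2500], [3.7500, 1.5000]] (det J = -51.1875).
Solving J·Δ = −F gives Δ = (-1.5183, -0.6209).
Then the next iterate is (x, y)₁ = (-0.0183, 0.8791).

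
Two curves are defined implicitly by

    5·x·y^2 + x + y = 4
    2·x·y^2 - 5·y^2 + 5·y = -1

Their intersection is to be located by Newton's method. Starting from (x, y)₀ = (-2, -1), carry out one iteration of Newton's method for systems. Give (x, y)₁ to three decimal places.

At (-2, -1): F = (-17.000, -13.000).
Jacobian J = [[5·y^2 + 1, 10·x·y + 1], [2·y^2, 4·x·y - 10·y + 5]].
At the point, J = [[6.000, 21.000], [2.000, 23.000]] (det J = 96.000).
Solving J·Δ = −F gives Δ = (1.229, 0.458).
Then the next iterate is (x, y)₁ = (-0.771, -0.542).

(-0.771, -0.542)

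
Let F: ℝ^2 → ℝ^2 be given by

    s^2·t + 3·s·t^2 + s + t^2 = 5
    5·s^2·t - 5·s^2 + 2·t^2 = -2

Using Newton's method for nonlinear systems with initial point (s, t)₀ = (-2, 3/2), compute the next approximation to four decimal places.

At (-2, 3/2): F = (-12.2500, 16.5000).
Jacobian J = [[2·s·t + 3·t^2 + 1, s^2 + 6·s·t + 2·t], [10·s·t - 10·s, 5·s^2 + 4·t]].
At the point, J = [[1.7500, -11.0000], [-10.0000, 26.0000]] (det J = -64.5000).
Solving J·Δ = −F gives Δ = (-2.1240, -1.4516).
Then the next iterate is (s, t)₁ = (-4.1240, 0.0484).

(-4.1240, 0.0484)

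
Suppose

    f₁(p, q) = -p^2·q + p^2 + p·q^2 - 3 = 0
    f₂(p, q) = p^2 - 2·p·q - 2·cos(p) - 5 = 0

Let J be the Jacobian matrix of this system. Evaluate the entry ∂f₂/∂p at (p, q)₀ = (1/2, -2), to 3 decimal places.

∂f₂/∂p = 2·p - 2·q + 2·sin(p).
At (1/2, -2) this is 5.959.

5.959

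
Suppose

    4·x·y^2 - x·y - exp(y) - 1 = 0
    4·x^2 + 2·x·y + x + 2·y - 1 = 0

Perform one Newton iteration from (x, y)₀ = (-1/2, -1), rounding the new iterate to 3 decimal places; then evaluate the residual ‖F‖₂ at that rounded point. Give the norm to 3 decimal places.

2.031

At (-1/2, -1): F = (-3.86788, -1.500).
Jacobian J = [[4·y^2 - y, 8·x·y - x - exp(y)], [8·x + 2·y + 1, 2·x + 2]].
At the point, J = [[5.000, 4.13212], [-5.000, 1.000]] (det J = 25.66060).
Solving J·Δ = −F gives Δ = (-0.091, 1.046).
Then the next iterate is (x, y)₁ = (-0.591, 0.046).
Re-evaluating at (-0.591, 0.046): F = (-2.02489, -0.15625), so ‖F‖₂ = 2.031.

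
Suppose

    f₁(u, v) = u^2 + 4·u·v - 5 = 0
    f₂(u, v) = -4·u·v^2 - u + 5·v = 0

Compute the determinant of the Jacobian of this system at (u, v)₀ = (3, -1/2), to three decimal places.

92.000

J = [[2·u + 4·v, 4·u], [-4·v^2 - 1, -8·u·v + 5]].
At the point, J = [[4.000, 12.000], [-2.000, 17.000]].
det J = 92.000.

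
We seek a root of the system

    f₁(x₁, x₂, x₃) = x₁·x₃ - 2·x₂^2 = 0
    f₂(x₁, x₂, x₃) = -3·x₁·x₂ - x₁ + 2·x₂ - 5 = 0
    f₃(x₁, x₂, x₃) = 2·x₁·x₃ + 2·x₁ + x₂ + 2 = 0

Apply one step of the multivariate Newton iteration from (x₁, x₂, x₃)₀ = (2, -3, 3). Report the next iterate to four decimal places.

At (2, -3, 3): F = (-12.0000, 5.0000, 15.0000).
Jacobian J = [[x₃, -4·x₂, x₁], [-3·x₂ - 1, -3·x₁ + 2, 0], [2·x₃ + 2, 1, 2·x₁]].
At the point, J = [[3.0000, 12.0000, 2.0000], [8.0000, -4.0000, 0.0000], [8.0000, 1.0000, 4.0000]] (det J = -352.0000).
Solving J·Δ = −F gives Δ = (0.2330, 1.7159, -4.6449).
Then the next iterate is (x₁, x₂, x₃)₁ = (2.2330, -1.2841, -1.6449).

(2.2330, -1.2841, -1.6449)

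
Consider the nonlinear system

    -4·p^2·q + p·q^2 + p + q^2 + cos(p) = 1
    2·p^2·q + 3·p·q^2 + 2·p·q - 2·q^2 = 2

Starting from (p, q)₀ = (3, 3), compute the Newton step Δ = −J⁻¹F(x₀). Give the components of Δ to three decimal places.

At (3, 3): F = (-70.98999, 133.000).
Jacobian J = [[-8·p·q + q^2 - sin(p) + 1, -4·p^2 + 2·p·q + 2·q], [4·p·q + 3·q^2 + 2·q, 2·p^2 + 6·p·q + 2·p - 4·q]].
At the point, J = [[-62.14112, -12.000], [69.000, 66.000]] (det J = -3273.31392).
Solving J·Δ = −F gives Δ = (-0.944, -1.028).

(-0.944, -1.028)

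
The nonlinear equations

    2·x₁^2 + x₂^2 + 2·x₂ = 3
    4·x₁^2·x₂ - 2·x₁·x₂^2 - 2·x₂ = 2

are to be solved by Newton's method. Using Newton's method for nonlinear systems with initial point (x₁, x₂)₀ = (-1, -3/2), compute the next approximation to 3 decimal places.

(-1.277, -2.144)

At (-1, -3/2): F = (-1.750, -0.500).
Jacobian J = [[4·x₁, 2·x₂ + 2], [8·x₁·x₂ - 2·x₂^2, 4·x₁^2 - 4·x₁·x₂ - 2]].
At the point, J = [[-4.000, -1.000], [7.500, -4.000]] (det J = 23.500).
Solving J·Δ = −F gives Δ = (-0.277, -0.644).
Then the next iterate is (x₁, x₂)₁ = (-1.277, -2.144).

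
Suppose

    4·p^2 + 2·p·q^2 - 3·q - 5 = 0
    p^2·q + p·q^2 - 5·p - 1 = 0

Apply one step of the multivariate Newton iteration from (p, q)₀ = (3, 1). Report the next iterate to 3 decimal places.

At (3, 1): F = (34.000, -4.000).
Jacobian J = [[8·p + 2·q^2, 4·p·q - 3], [2·p·q + q^2 - 5, p^2 + 2·p·q]].
At the point, J = [[26.000, 9.000], [2.000, 15.000]] (det J = 372.000).
Solving J·Δ = −F gives Δ = (-1.468, 0.462).
Then the next iterate is (p, q)₁ = (1.532, 1.462).

(1.532, 1.462)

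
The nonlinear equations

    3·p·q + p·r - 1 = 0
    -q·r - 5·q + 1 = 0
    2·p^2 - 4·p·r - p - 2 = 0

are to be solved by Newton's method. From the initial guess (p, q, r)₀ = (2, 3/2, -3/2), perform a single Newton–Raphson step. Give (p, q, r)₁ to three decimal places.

(3.655, -1.724, 3.190)

At (2, 3/2, -3/2): F = (5.000, -4.250, 16.000).
Jacobian J = [[3·q + r, 3·p, p], [0, -r - 5, -q], [4·p - 4·r - 1, 0, -4·p]].
At the point, J = [[3.000, 6.000, 2.000], [0.000, -3.500, -1.500], [13.000, 0.000, -8.000]] (det J = 58.000).
Solving J·Δ = −F gives Δ = (1.655, -3.224, 4.690).
Then the next iterate is (p, q, r)₁ = (3.655, -1.724, 3.190).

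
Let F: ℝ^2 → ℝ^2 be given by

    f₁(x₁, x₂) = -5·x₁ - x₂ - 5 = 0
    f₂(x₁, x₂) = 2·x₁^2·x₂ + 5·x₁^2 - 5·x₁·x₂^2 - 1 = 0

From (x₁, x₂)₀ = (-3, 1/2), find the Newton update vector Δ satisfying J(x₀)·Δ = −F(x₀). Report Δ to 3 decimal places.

(1.831, 0.347)

At (-3, 1/2): F = (9.500, 56.750).
Jacobian J = [[-5, -1], [4·x₁·x₂ + 10·x₁ - 5·x₂^2, 2·x₁^2 - 10·x₁·x₂]].
At the point, J = [[-5.000, -1.000], [-37.250, 33.000]] (det J = -202.250).
Solving J·Δ = −F gives Δ = (1.831, 0.347).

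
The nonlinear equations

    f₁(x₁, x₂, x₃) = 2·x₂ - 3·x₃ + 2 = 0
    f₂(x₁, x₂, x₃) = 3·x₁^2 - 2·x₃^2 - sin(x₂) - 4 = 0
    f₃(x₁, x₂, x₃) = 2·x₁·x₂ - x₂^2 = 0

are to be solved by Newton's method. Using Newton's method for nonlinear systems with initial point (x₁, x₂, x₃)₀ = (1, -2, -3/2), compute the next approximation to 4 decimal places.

(0.2959, -1.1361, -0.0907)

At (1, -2, -3/2): F = (2.5000, -4.590703, -8.0000).
Jacobian J = [[0, 2, -3], [6·x₁, -cos(x₂), -4·x₃], [2·x₂, 2·x₁ - 2·x₂, 0]].
At the point, J = [[0.0000, 2.0000, -3.0000], [6.0000, 0.416147, 6.0000], [-4.0000, 6.0000, 0.0000]] (det J = -160.993762).
Solving J·Δ = −F gives Δ = (-0.7041, 0.8639, 1.4093).
Then the next iterate is (x₁, x₂, x₃)₁ = (0.2959, -1.1361, -0.0907).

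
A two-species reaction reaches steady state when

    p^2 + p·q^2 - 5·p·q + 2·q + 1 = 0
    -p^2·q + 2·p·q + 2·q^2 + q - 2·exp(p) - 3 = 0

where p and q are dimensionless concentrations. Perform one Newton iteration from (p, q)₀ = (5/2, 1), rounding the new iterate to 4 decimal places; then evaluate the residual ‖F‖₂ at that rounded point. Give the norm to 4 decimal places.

10.0291

At (5/2, 1): F = (-0.7500, -25.614988).
Jacobian J = [[2·p + q^2 - 5·q, 2·p·q - 5·p + 2], [-2·p·q + 2·q - 2·exp(p), -p^2 + 2·p + 4·q + 1]].
At the point, J = [[1.0000, -5.5000], [-27.364988, 3.7500]] (det J = -146.757434).
Solving J·Δ = −F gives Δ = (-0.9791, -0.3144).
Then the next iterate is (p, q)₁ = (1.5209, 0.6856).
Re-evaluating at (1.5209, 0.6856): F = (0.185587, -10.027418), so ‖F‖₂ = 10.0291.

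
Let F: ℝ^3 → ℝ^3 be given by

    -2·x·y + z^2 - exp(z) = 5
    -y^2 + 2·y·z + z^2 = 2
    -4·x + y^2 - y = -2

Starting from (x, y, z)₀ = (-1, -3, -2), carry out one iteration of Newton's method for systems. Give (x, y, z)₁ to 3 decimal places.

(0.161, -1.092, -1.118)

At (-1, -3, -2): F = (-7.13534, 5.000, 18.000).
Jacobian J = [[-2·y, -2·x, 2·z - exp(z)], [0, -2·y + 2·z, 2·y + 2·z], [-4, 2·y - 1, 0]].
At the point, J = [[6.000, 2.000, -4.13534], [0.000, 2.000, -10.000], [-4.000, -7.000, 0.000]] (det J = -373.08268).
Solving J·Δ = −F gives Δ = (1.161, 1.908, 0.882).
Then the next iterate is (x, y, z)₁ = (0.161, -1.092, -1.118).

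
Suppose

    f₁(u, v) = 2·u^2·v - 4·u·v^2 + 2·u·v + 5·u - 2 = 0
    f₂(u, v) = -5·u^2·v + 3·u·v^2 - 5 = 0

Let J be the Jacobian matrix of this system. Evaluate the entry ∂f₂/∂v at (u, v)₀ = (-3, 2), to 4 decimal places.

-81.0000

∂f₂/∂v = -5·u^2 + 6·u·v.
At (-3, 2) this is -81.0000.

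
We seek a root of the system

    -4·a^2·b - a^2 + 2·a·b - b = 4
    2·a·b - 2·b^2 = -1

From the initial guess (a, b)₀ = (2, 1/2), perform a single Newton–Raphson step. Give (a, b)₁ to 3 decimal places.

(2.389, -0.944)

At (2, 1/2): F = (-14.500, 2.500).
Jacobian J = [[-8·a·b - 2·a + 2·b, -4·a^2 + 2·a - 1], [2·b, 2·a - 4·b]].
At the point, J = [[-11.000, -13.000], [1.000, 2.000]] (det J = -9.000).
Solving J·Δ = −F gives Δ = (0.389, -1.444).
Then the next iterate is (a, b)₁ = (2.389, -0.944).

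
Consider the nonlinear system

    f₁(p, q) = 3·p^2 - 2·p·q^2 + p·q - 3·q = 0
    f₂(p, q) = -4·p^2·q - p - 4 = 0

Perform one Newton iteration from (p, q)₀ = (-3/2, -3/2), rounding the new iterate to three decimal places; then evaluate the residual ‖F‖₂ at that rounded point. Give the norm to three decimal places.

At (-3/2, -3/2): F = (20.250, 11.000).
Jacobian J = [[6·p - 2·q^2 + q, -4·p·q + p - 3], [-8·p·q - 1, -4·p^2]].
At the point, J = [[-15.000, -13.500], [-19.000, -9.000]] (det J = -121.500).
Solving J·Δ = −F gives Δ = (-0.278, 1.809).
Then the next iterate is (p, q)₁ = (-1.778, 0.309).
Re-evaluating at (-1.778, 0.309): F = (8.34698, -6.12935), so ‖F‖₂ = 10.356.

10.356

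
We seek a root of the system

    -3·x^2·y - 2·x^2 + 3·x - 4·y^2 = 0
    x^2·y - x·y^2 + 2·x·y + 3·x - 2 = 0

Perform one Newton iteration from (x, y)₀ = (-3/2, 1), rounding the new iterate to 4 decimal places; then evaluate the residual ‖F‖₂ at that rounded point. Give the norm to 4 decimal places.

29.5503

At (-3/2, 1): F = (-19.7500, -5.7500).
Jacobian J = [[-6·x·y - 4·x + 3, -3·x^2 - 8·y], [2·x·y - y^2 + 2·y + 3, x^2 - 2·x·y + 2·x]].
At the point, J = [[18.0000, -14.7500], [1.0000, 2.2500]] (det J = 55.2500).
Solving J·Δ = −F gives Δ = (2.3394, 1.5158).
Then the next iterate is (x, y)₁ = (0.8394, 2.5158).
Re-evaluating at (0.8394, 2.5158): F = (-29.525824, 1.201566), so ‖F‖₂ = 29.5503.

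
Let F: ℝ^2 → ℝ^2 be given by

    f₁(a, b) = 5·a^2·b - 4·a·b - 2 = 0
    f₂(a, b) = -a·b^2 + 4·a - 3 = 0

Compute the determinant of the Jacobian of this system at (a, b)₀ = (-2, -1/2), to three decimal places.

-129.000

J = [[10·a·b - 4·b, 5·a^2 - 4·a], [-b^2 + 4, -2·a·b]].
At the point, J = [[12.000, 28.000], [3.750, -2.000]].
det J = -129.000.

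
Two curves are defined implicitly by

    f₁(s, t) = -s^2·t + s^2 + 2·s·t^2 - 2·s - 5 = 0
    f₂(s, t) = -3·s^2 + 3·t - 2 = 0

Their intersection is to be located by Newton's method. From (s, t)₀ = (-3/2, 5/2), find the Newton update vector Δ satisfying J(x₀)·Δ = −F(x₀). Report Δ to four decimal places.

(0.4691, -0.9906)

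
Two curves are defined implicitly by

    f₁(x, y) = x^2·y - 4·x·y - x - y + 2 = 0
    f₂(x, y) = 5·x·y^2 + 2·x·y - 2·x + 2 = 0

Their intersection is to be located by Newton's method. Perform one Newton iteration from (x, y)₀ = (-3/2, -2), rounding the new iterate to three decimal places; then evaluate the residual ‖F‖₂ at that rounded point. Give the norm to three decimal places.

5.408

At (-3/2, -2): F = (-11.000, -19.000).
Jacobian J = [[2·x·y - 4·y - 1, x^2 - 4·x - 1], [5·y^2 + 2·y - 2, 10·x·y + 2·x]].
At the point, J = [[13.000, 7.250], [14.000, 27.000]] (det J = 249.500).
Solving J·Δ = −F gives Δ = (0.638, 0.373).
Then the next iterate is (x, y)₁ = (-0.862, -1.627).
Re-evaluating at (-0.862, -1.627): F = (-2.32983, -4.88018), so ‖F‖₂ = 5.408.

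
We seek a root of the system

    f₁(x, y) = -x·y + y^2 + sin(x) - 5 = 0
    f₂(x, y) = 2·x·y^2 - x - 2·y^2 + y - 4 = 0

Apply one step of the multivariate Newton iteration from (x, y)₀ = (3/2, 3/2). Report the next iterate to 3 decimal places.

(0.280, 3.005)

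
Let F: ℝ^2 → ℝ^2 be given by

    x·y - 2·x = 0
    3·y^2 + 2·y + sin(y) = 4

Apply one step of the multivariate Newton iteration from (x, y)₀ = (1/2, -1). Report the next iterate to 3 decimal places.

At (1/2, -1): F = (-1.500, -3.84147).
Jacobian J = [[y - 2, x], [0, 6·y + cos(y) + 2]].
At the point, J = [[-3.000, 0.500], [0.000, -3.45970]] (det J = 10.37909).
Solving J·Δ = −F gives Δ = (-0.685, -1.110).
Then the next iterate is (x, y)₁ = (-0.185, -2.110).

(-0.185, -2.110)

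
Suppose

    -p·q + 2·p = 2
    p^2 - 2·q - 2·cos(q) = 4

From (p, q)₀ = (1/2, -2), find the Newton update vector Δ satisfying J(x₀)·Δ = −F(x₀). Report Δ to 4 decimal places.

(0.0366, 0.2930)

At (1/2, -2): F = (0.0000, 1.082294).
Jacobian J = [[-q + 2, -p], [2·p, 2·sin(q) - 2]].
At the point, J = [[4.0000, -0.5000], [1.0000, -3.818595]] (det J = -14.774379).
Solving J·Δ = −F gives Δ = (0.0366, 0.2930).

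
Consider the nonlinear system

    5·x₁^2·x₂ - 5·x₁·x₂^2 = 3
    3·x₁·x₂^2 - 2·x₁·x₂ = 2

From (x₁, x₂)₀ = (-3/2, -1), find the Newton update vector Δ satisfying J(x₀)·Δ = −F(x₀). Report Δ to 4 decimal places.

(0.8405, 0.4414)

At (-3/2, -1): F = (-6.7500, -9.5000).
Jacobian J = [[10·x₁·x₂ - 5·x₂^2, 5·x₁^2 - 10·x₁·x₂], [3·x₂^2 - 2·x₂, 6·x₁·x₂ - 2·x₁]].
At the point, J = [[10.0000, -3.7500], [5.0000, 12.0000]] (det J = 138.7500).
Solving J·Δ = −F gives Δ = (0.8405, 0.4414).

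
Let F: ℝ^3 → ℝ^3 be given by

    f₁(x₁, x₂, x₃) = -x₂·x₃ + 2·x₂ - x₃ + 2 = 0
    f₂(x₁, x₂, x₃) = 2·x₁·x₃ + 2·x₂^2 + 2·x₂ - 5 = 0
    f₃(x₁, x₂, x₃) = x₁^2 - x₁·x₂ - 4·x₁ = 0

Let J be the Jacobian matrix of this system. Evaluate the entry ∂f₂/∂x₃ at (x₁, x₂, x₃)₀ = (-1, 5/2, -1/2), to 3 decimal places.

∂f₂/∂x₃ = 2·x₁.
At (-1, 5/2, -1/2) this is -2.000.

-2.000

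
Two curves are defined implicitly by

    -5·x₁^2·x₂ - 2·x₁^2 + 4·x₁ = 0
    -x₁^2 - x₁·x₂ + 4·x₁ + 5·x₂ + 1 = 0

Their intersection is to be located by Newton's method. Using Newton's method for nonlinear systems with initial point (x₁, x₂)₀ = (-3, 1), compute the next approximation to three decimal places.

At (-3, 1): F = (-75.000, -12.000).
Jacobian J = [[-10·x₁·x₂ - 4·x₁ + 4, -5·x₁^2], [-2·x₁ - x₂ + 4, -x₁ + 5]].
At the point, J = [[46.000, -45.000], [9.000, 8.000]] (det J = 773.000).
Solving J·Δ = −F gives Δ = (1.475, -0.159).
Then the next iterate is (x₁, x₂)₁ = (-1.525, 0.841).

(-1.525, 0.841)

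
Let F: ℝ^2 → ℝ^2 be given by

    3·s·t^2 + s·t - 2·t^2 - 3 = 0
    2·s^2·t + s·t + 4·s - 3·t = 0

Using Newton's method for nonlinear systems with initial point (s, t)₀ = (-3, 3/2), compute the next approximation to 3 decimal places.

(-3.487, 0.493)

At (-3, 3/2): F = (-32.250, 6.000).
Jacobian J = [[3·t^2 + t, 6·s·t + s - 4·t], [4·s·t + t + 4, 2·s^2 + s - 3]].
At the point, J = [[8.250, -36.000], [-12.500, 12.000]] (det J = -351.000).
Solving J·Δ = −F gives Δ = (-0.487, -1.007).
Then the next iterate is (s, t)₁ = (-3.487, 0.493).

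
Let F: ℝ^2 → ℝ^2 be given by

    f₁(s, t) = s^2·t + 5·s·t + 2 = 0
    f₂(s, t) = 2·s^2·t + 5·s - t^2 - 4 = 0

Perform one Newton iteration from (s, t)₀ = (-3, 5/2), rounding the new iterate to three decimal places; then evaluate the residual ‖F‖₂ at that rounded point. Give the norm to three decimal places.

At (-3, 5/2): F = (-13.000, 19.750).
Jacobian J = [[2·s·t + 5·t, s^2 + 5·s], [4·s·t + 5, 2·s^2 - 2·t]].
At the point, J = [[-2.500, -6.000], [-25.000, 13.000]] (det J = -182.500).
Solving J·Δ = −F gives Δ = (-0.277, -2.051).
Then the next iterate is (s, t)₁ = (-3.277, 0.449).
Re-evaluating at (-3.277, 0.449): F = (-0.53518, -10.94322), so ‖F‖₂ = 10.956.

10.956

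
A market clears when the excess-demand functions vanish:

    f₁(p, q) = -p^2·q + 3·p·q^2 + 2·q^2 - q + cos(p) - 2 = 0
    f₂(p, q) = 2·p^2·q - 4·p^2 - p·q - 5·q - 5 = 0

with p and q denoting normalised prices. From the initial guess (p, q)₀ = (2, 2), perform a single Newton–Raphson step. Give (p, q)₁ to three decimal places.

(-7.329, 2.343)

At (2, 2): F = (19.58385, -19.000).
Jacobian J = [[-2·p·q + 3·q^2 - sin(p), -p^2 + 6·p·q + 4·q - 1], [4·p·q - 8·p - q, 2·p^2 - p - 5]].
At the point, J = [[3.09070, 27.000], [-2.000, 1.000]] (det J = 57.09070).
Solving J·Δ = −F gives Δ = (-9.329, 0.343).
Then the next iterate is (p, q)₁ = (-7.329, 2.343).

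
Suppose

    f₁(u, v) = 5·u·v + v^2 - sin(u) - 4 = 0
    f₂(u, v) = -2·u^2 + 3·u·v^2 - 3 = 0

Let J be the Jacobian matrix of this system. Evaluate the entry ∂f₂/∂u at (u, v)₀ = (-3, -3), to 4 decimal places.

39.0000

∂f₂/∂u = -4·u + 3·v^2.
At (-3, -3) this is 39.0000.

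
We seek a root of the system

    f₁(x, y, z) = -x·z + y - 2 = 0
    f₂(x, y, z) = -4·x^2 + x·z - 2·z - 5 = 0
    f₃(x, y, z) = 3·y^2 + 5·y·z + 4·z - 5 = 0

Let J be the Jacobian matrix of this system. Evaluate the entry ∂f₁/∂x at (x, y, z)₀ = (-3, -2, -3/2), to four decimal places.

1.5000

∂f₁/∂x = -z.
At (-3, -2, -3/2) this is 1.5000.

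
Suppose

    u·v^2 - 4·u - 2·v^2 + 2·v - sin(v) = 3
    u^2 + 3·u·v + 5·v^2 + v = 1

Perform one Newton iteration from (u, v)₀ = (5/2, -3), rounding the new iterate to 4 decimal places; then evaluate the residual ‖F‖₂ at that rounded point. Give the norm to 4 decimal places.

18.1080

At (5/2, -3): F = (-14.358880, 24.7500).
Jacobian J = [[v^2 - 4, 2·u·v - 4·v - cos(v) + 2], [2·u + 3·v, 3·u + 10·v + 1]].
At the point, J = [[5.0000, -0.010008], [-4.0000, -21.5000]] (det J = -107.540030).
Solving J·Δ = −F gives Δ = (2.8730, 0.6166).
Then the next iterate is (u, v)₁ = (5.3730, -2.3834).
Re-evaluating at (5.3730, -2.3834): F = (-9.410541, 15.470682), so ‖F‖₂ = 18.1080.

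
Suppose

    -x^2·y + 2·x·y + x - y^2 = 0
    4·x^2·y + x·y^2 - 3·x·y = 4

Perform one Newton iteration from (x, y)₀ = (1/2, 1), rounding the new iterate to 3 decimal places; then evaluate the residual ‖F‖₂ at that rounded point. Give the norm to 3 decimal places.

At (1/2, 1): F = (0.250, -4.000).
Jacobian J = [[-2·x·y + 2·y + 1, -x^2 + 2·x - 2·y], [8·x·y + y^2 - 3·y, 4·x^2 + 2·x·y - 3·x]].
At the point, J = [[2.000, -1.250], [2.000, 0.500]] (det J = 3.500).
Solving J·Δ = −F gives Δ = (1.393, 2.429).
Then the next iterate is (x, y)₁ = (1.893, 3.429).
Re-evaluating at (1.893, 3.429): F = (-9.17049, 47.93527), so ‖F‖₂ = 48.805.

48.805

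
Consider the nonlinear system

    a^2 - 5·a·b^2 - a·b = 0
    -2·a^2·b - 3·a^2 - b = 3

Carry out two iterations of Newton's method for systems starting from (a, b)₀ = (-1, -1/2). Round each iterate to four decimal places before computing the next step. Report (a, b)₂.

(0.2900, -2.9526)

At (-1, -1/2): F = (1.7500, -4.5000).
Jacobian J = [[2·a - 5·b^2 - b, -10·a·b - a], [-4·a·b - 6·a, -2·a^2 - 1]].
At the point, J = [[-2.7500, -4.0000], [4.0000, -3.0000]] (det J = 24.2500).
Solving J·Δ = −F gives Δ = (0.9588, -0.2216).
Then the next iterate is (a, b)₁ = (-0.0412, -0.7216).
Round to (-0.0412, -0.7216) and repeat: F = (0.079233, -2.281043), J = [[-1.964333, -0.256099], [0.128280, -1.003395]].
Δ = (0.3312, -2.2310), so (a, b)₂ = (0.2900, -2.9526).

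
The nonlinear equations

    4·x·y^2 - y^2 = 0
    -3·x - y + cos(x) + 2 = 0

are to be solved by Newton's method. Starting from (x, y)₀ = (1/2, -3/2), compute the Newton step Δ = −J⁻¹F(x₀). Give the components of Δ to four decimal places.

At (1/2, -3/2): F = (2.2500, 2.877583).
Jacobian J = [[4·y^2, 8·x·y - 2·y], [-sin(x) - 3, -1]].
At the point, J = [[9.0000, -3.0000], [-3.479426, -1.0000]] (det J = -19.438277).
Solving J·Δ = −F gives Δ = (0.3284, 1.7351).

(0.3284, 1.7351)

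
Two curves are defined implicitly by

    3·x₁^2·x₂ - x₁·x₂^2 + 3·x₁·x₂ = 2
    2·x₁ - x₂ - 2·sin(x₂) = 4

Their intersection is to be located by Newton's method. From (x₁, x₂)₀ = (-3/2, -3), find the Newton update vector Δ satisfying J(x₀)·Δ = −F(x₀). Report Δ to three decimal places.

(0.916, 1.925)

At (-3/2, -3): F = (4.750, -3.71776).
Jacobian J = [[6·x₁·x₂ - x₂^2 + 3·x₂, 3·x₁^2 - 2·x₁·x₂ + 3·x₁], [2, -2·cos(x₂) - 1]].
At the point, J = [[9.000, -6.750], [2.000, 0.97998]] (det J = 22.31986).
Solving J·Δ = −F gives Δ = (0.916, 1.925).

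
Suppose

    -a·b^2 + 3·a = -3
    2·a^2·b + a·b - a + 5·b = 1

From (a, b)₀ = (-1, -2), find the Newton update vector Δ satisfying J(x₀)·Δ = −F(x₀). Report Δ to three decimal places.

(1.714, 0.571)

At (-1, -2): F = (4.000, -12.000).
Jacobian J = [[-b^2 + 3, -2·a·b], [4·a·b + b - 1, 2·a^2 + a + 5]].
At the point, J = [[-1.000, -4.000], [5.000, 6.000]] (det J = 14.000).
Solving J·Δ = −F gives Δ = (1.714, 0.571).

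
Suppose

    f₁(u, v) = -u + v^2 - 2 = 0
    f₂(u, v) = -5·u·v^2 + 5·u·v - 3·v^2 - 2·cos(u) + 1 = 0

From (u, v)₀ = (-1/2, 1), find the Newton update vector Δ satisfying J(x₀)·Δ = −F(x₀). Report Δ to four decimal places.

(-1.7093, -0.6046)

At (-1/2, 1): F = (-0.5000, -3.755165).
Jacobian J = [[-1, 2·v], [-5·v^2 + 5·v + 2·sin(u), -10·u·v + 5·u - 6·v]].
At the point, J = [[-1.0000, 2.0000], [-0.958851, -3.5000]] (det J = 5.417702).
Solving J·Δ = −F gives Δ = (-1.7093, -0.6046).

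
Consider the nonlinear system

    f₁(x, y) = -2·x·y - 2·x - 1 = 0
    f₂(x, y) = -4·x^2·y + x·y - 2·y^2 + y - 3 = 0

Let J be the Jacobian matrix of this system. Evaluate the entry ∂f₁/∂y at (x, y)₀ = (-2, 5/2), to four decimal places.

∂f₁/∂y = -2·x.
At (-2, 5/2) this is 4.0000.

4.0000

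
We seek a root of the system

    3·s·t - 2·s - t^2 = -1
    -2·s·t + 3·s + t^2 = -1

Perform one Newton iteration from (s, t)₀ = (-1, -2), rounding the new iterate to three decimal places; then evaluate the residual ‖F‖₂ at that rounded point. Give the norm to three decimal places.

At (-1, -2): F = (5.000, -2.000).
Jacobian J = [[3·t - 2, 3·s - 2·t], [-2·t + 3, -2·s + 2·t]].
At the point, J = [[-8.000, 1.000], [7.000, -2.000]] (det J = 9.000).
Solving J·Δ = −F gives Δ = (0.889, 2.111).
Then the next iterate is (s, t)₁ = (-0.111, 0.111).
Re-evaluating at (-0.111, 0.111): F = (1.17272, 0.70396), so ‖F‖₂ = 1.368.

1.368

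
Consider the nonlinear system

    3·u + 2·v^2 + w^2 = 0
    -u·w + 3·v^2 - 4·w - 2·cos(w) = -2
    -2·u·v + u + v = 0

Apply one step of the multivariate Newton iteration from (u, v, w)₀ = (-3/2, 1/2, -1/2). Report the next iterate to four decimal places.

At (-3/2, 1/2, -1/2): F = (-3.7500, 2.244835, 0.5000).
Jacobian J = [[3, 4·v, 2·w], [-w, 6·v, -u + 2·sin(w) - 4], [-2·v + 1, -2·u + 1, 0]].
At the point, J = [[3.0000, 2.0000, -1.0000], [0.5000, 3.0000, -3.458851], [0.0000, 4.0000, 0.0000]] (det J = 39.506213).
Solving J·Δ = −F gives Δ = (1.5902, -0.1250, 0.7705).
Then the next iterate is (u, v, w)₁ = (0.0902, 0.3750, 0.2705).

(0.0902, 0.3750, 0.2705)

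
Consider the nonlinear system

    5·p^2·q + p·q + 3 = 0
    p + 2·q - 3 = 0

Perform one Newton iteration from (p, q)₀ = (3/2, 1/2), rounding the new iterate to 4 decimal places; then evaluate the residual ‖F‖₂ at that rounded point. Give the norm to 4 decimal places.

870.1577

At (3/2, 1/2): F = (9.3750, -0.5000).
Jacobian J = [[10·p·q + q, 5·p^2 + p], [1, 2]].
At the point, J = [[8.0000, 12.7500], [1.0000, 2.0000]] (det J = 3.2500).
Solving J·Δ = −F gives Δ = (-7.7308, 4.1154).
Then the next iterate is (p, q)₁ = (-6.2308, 4.6154).
Re-evaluating at (-6.2308, 4.6154): F = (870.157705, 0.0000), so ‖F‖₂ = 870.1577.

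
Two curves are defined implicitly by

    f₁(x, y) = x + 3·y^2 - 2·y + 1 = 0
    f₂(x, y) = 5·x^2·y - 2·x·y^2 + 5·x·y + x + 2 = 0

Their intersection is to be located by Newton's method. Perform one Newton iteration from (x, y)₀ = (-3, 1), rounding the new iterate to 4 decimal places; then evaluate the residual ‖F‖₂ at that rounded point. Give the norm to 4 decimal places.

At (-3, 1): F = (-1.0000, 35.0000).
Jacobian J = [[1, 6·y - 2], [10·x·y - 2·y^2 + 5·y + 1, 5·x^2 - 4·x·y + 5·x]].
At the point, J = [[1.0000, 4.0000], [-26.0000, 42.0000]] (det J = 146.0000).
Solving J·Δ = −F gives Δ = (1.2466, -0.0616).
Then the next iterate is (x, y)₁ = (-1.7534, 0.9384).
Re-evaluating at (-1.7534, 0.9384): F = (0.011584, 9.532855), so ‖F‖₂ = 9.5329.

9.5329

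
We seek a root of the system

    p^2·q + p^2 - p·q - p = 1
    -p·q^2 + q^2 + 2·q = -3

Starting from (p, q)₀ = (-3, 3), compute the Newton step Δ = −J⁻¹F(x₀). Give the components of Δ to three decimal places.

(1.100, -1.350)

At (-3, 3): F = (47.000, 45.000).
Jacobian J = [[2·p·q + 2·p - q - 1, p^2 - p], [-q^2, -2·p·q + 2·q + 2]].
At the point, J = [[-28.000, 12.000], [-9.000, 26.000]] (det J = -620.000).
Solving J·Δ = −F gives Δ = (1.100, -1.350).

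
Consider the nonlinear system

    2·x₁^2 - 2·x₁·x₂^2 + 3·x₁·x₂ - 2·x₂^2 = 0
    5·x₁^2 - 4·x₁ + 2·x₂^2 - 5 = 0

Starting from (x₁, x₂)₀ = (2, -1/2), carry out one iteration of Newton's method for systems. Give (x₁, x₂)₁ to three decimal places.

At (2, -1/2): F = (3.500, 7.500).
Jacobian J = [[4·x₁ - 2·x₂^2 + 3·x₂, -4·x₁·x₂ + 3·x₁ - 4·x₂], [10·x₁ - 4, 4·x₂]].
At the point, J = [[6.000, 12.000], [16.000, -2.000]] (det J = -204.000).
Solving J·Δ = −F gives Δ = (-0.475, -0.054).
Then the next iterate is (x₁, x₂)₁ = (1.525, -0.554).

(1.525, -0.554)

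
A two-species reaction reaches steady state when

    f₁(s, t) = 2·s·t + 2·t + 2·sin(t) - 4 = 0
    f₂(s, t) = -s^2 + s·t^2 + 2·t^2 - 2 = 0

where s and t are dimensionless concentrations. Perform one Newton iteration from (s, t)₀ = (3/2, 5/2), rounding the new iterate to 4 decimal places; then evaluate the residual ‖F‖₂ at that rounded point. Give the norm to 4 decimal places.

4.7068

At (3/2, 5/2): F = (9.696944, 17.6250).
Jacobian J = [[2·t, 2·s + 2·cos(t) + 2], [-2·s + t^2, 2·s·t + 4·t]].
At the point, J = [[5.0000, 3.397713], [3.2500, 17.5000]] (det J = 76.457434).
Solving J·Δ = −F gives Δ = (-1.4362, -0.7404).
Then the next iterate is (s, t)₁ = (0.0638, 1.7596).
Re-evaluating at (0.0638, 1.7596): F = (1.708184, 4.385851), so ‖F‖₂ = 4.7068.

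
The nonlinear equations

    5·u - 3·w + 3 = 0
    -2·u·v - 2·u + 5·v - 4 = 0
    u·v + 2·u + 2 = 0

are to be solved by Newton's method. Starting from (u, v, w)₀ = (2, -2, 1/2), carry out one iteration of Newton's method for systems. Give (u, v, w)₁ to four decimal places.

(7.5000, -3.0000, 13.5000)

At (2, -2, 1/2): F = (11.5000, -10.0000, 2.0000).
Jacobian J = [[5, 0, -3], [-2·v - 2, -2·u + 5, 0], [v + 2, u, 0]].
At the point, J = [[5.0000, 0.0000, -3.0000], [2.0000, 1.0000, 0.0000], [0.0000, 2.0000, 0.0000]] (det J = -12.0000).
Solving J·Δ = −F gives Δ = (5.5000, -1.0000, 13.0000).
Then the next iterate is (u, v, w)₁ = (7.5000, -3.0000, 13.5000).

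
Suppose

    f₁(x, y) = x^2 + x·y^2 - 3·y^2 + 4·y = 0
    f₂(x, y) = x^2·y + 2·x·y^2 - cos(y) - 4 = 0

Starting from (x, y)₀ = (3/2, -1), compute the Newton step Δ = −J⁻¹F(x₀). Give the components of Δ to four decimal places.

(3.6473, -1.6199)

At (3/2, -1): F = (-3.2500, -3.790302).
Jacobian J = [[2·x + y^2, 2·x·y - 6·y + 4], [2·x·y + 2·y^2, x^2 + 4·x·y + sin(y)]].
At the point, J = [[4.0000, 7.0000], [-1.0000, -4.591471]] (det J = -11.365884).
Solving J·Δ = −F gives Δ = (3.6473, -1.6199).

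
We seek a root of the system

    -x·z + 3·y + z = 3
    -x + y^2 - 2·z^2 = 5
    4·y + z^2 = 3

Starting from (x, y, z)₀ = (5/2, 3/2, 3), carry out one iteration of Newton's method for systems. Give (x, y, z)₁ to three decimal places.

(2.397, 1.422, 1.052)

At (5/2, 3/2, 3): F = (-3.000, -23.250, 12.000).
Jacobian J = [[-z, 3, -x + 1], [-1, 2·y, -4·z], [0, 4, 2·z]].
At the point, J = [[-3.000, 3.000, -1.500], [-1.000, 3.000, -12.000], [0.000, 4.000, 6.000]] (det J = -174.000).
Solving J·Δ = −F gives Δ = (-0.103, -0.078, -1.948).
Then the next iterate is (x, y, z)₁ = (2.397, 1.422, 1.052).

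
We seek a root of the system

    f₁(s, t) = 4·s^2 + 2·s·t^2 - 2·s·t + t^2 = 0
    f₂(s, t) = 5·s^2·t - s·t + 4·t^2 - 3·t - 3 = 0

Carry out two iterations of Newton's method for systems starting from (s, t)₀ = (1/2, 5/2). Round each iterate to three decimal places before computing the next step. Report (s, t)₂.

At (1/2, 5/2): F = (11.000, 16.375).
Jacobian J = [[8·s + 2·t^2 - 2·t, 4·s·t - 2·s + 2·t], [10·s·t - t, 5·s^2 - s + 8·t - 3]].
At the point, J = [[11.500, 9.000], [10.000, 17.750]] (det J = 114.125).
Solving J·Δ = −F gives Δ = (-0.419, -0.686).
Then the next iterate is (s, t)₁ = (0.081, 1.814).
Round to (0.081, 1.814) and repeat: F = (3.55605, 4.63296), J = [[3.60119, 4.05374], [-0.34466, 11.46381]].
Δ = (-0.515, -0.420), so (s, t)₂ = (-0.434, 1.394).

(-0.434, 1.394)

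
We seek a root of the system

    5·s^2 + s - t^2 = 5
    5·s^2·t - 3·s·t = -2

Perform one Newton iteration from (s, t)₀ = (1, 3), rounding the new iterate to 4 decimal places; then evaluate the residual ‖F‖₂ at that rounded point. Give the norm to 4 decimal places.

4.0131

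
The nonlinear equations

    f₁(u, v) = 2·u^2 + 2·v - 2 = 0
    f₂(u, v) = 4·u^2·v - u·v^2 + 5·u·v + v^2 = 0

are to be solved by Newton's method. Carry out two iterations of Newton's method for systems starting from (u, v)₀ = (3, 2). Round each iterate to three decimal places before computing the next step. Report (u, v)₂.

(0.225, 2.222)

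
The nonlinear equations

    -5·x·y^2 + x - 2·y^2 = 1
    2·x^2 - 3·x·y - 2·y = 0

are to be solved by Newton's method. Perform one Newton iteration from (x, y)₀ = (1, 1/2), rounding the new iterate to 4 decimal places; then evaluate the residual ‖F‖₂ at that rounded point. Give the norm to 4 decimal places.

At (1, 1/2): F = (-1.7500, -0.5000).
Jacobian J = [[-5·y^2 + 1, -10·x·y - 4·y], [4·x - 3·y, -3·x - 2]].
At the point, J = [[-0.2500, -7.0000], [2.5000, -5.0000]] (det J = 18.7500).
Solving J·Δ = −F gives Δ = (-0.2800, -0.2400).
Then the next iterate is (x, y)₁ = (0.7200, 0.2600).
Re-evaluating at (0.7200, 0.2600): F = (-0.658560, -0.0448), so ‖F‖₂ = 0.6601.

0.6601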